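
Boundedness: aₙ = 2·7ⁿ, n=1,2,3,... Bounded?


aₙ = 2·7ⁿ → as n→∞, aₙ→∞ (since base 7 > 1)
No finite upper bound exists
The sequence is UNBOUNDED

Unbounded (aₙ → ∞ as n → ∞)


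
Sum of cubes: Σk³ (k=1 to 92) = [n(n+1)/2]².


n(n+1)/2 = 92×93/2 = 4278
Σk³ = 4278² = 18301284

Σk³ = 18301284


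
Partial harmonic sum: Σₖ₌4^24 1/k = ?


Σₖ₌4^24 1/k = 1/4 + 1/5 + 1/6 + ... + 1/24
= 693417203/356948592
≈ 1.9426

Sum = 693417203/356948592 ≈ 1.9426


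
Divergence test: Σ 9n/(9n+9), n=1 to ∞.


lim(n→∞) 9n/(9n+9) = 9/9 = 1  (divide numerator and denominator by n)
lim aₙ = 1 ≠ 0 → series DIVERGES

Diverges (lim aₙ = 1 ≠ 0)


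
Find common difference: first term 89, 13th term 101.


d = (aₙ - a₁)/(n-1)
= (101 - 89)/(13-1)
= 12/12 = 1

d = 1


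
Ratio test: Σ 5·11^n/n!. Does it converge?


aₙ = 5·11^n/n!
a_{n+1}/aₙ = 11^(n+1)/(n+1)! × n!/11^n  (constant 5 cancels)
= 11/(n+1)
L = lim(n→∞) 11/(n+1) = 0
L < 1 → series CONVERGES

Converges (ratio test: L = 0 < 1)


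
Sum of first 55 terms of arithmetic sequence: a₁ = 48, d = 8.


aₙ = 48 + (55-1)×8 = 480
Sₙ = n(a₁+aₙ)/2 = 55×(48+480)/2
= 55×528/2 = 14520

S_55 = 14520


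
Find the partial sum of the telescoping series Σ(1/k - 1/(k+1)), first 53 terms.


Telescoping: adjacent terms cancel.
= 1/1 - 1/54
= 1 - 1/54 = 53/54

Sum = 53/54


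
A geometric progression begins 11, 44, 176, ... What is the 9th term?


aₙ = a₁·r^(n-1)
= 11×4^8
= 11×65536
= 720896

a_9 = 720896


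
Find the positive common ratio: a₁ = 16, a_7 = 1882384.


r^(n-1) = aₙ/a₁
r^6 = 1882384/16 = 117649
r = 117649^(1/6)
= ±7; taking r > 0 gives r = 7

r = 7


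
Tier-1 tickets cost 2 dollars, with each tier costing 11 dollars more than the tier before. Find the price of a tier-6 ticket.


aₙ = a₁ + (n-1)d
= 2 + (6-1)×11
= 2 + 55
= 57

a_6 = 57


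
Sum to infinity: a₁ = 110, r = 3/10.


S∞ = a₁/(1-r) = 110/(1 - 3/10)
= 110/(7/10)
= 1100/7

S∞ = 1100/7


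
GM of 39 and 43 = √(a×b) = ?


GM = √(39×43) = √1677 = 40.9512

GM = 40.9512


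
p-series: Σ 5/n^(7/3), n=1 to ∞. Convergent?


p-series test: Σ c/n^p converges if p > 1, diverges if p ≤ 1 (constant c > 0 doesn't affect convergence).
p = 7/3
7/3 > 1 → CONVERGES

Converges (p = 7/3 > 1)


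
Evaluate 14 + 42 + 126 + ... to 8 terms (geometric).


Sₙ = 14×(3^8 - 1)/(3 - 1)
= 14×(6561 - 1)/2
= 14×6560/2
= 45920

S_8 = 45920


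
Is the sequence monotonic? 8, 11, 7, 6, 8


Differences: 3, -4, -1, 2
Difference at position 1 is +3 (> 0) but position 2 is -4 (< 0) — sequence both rises and falls
→ NOT monotonic

Not monotonic


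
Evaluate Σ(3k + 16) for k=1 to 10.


Σ(3k+16) = 3·Σk + 16·n
= 3·55 + 16·10
= 165 + 160 = 325

Σ = 325


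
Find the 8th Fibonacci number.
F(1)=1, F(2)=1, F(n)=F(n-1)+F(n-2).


Fibonacci sequence: 1, 1, 2, 3, 5, 8, 13, 21
F(8) = 21

F(8) = 21


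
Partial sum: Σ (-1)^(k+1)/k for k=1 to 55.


S = 1 - 1/2 + 1/3 - 1/4 + 1/5 - 1/6 + 1/7 - 1/8 ± ...
= 0.7022
(Full series converges to +ln(2) ≈ +0.6931)

S_55 = 0.7022


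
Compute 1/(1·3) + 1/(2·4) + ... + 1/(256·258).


1/(k(k+2)) = (1/2)·(1/k - 1/(k+2)) (partial fractions)
Telescoping: Σ = (1/2)·(1 + 1/2 - 1/257 - 1/258) = 24736/33153

Sum = 24736/33153


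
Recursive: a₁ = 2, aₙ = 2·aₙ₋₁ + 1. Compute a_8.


Computing step by step:
a_1 = 2
a_2 = 5
a_3 = 11
a_4 = 23
a_5 = 47
a_6 = 95
a_7 = 191
a_8 = 383


a_8 = 383


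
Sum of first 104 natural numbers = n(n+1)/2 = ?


n(n+1)/2 = 104×105/2 = 10920/2 = 5460

Σk = 5460


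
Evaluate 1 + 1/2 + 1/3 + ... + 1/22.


H_22 = 1/1 + 1/2 + 1/3 + ... + 1/22
= 19093197/5173168
≈ 3.6908

H_22 = 19093197/5173168 ≈ 3.6908


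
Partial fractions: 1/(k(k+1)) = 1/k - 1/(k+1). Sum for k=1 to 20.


1/(k(k+1)) = 1/k - 1/(k+1) (partial fractions)
Telescoping: Σ = 1 - 1/21 = 20/21

Sum = 20/21


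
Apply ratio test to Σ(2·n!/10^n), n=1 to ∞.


aₙ = 2·n!/10^n
a_{n+1}/aₙ = (n+1)!/10^(n+1) × 10^n/n!  (constant 2 cancels)
= (n+1)/10
L = lim(n→∞) (n+1)/10 = ∞
L > 1 → series DIVERGES

Diverges (ratio test: L = ∞ > 1)


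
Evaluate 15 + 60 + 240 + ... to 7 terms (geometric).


Sₙ = 15×(4^7 - 1)/(4 - 1)
= 15×(16384 - 1)/3
= 15×16383/3
= 81915

S_7 = 81915


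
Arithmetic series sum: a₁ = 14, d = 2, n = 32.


aₙ = 14 + (32-1)×2 = 76
Sₙ = n(a₁+aₙ)/2 = 32×(14+76)/2
= 32×90/2 = 1440

S_32 = 1440


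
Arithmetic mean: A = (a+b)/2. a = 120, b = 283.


AM = (120 + 283)/2 = 403/2 = 201.5

AM = 201.5


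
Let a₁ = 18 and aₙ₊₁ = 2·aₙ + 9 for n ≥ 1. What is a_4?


Computing step by step:
a_1 = 18
a_2 = 45
a_3 = 99
a_4 = 207


a_4 = 207


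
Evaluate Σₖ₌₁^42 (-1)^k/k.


S = -1 + 1/2 - 1/3 + 1/4 - 1/5 + 1/6 - 1/7 + 1/8 ± ...
= -0.6814
(Full series converges to -ln(2) ≈ -0.6931)

S_42 = -0.6814


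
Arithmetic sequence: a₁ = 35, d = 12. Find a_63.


aₙ = a₁ + (n-1)d
= 35 + (63-1)×12
= 35 + 744
= 779

a_63 = 779


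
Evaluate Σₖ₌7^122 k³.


Σₖ₌7^122 k³ = [122·123/2]² − [6·7/2]²
= 56295009 − 441 = 56294568

Σk³ = 56294568


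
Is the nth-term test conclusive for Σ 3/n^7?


lim(n→∞) 3/n^7 = 0
lim aₙ = 0 → nth-term test is INCONCLUSIVE
(Need other tests; this is actually a convergent p-series with p=7 > 1)

Inconclusive (lim aₙ = 0; need another test)


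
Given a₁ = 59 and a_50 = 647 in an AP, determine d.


d = (aₙ - a₁)/(n-1)
= (647 - 59)/(50-1)
= 588/49 = 12

d = 12


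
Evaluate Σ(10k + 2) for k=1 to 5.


Σ(10k+2) = 10·Σk + 2·n
= 10·15 + 2·5
= 150 + 10 = 160

Σ = 160


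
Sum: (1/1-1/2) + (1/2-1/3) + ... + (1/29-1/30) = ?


Telescoping: adjacent terms cancel.
= 1/1 - 1/30
= 1 - 1/30 = 29/30

Sum = 29/30


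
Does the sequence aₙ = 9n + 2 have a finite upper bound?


aₙ = 9n + 2 → as n→∞, aₙ→∞
No finite upper bound exists
The sequence is UNBOUNDED

Unbounded (aₙ → ∞ as n → ∞)


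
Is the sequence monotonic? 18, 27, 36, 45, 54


Differences: 9, 9, 9, 9
All differences > 0 → strictly INCREASING

Monotonically increasing


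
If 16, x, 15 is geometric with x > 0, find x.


GM = √(16×15) = √240 = 15.4919

GM = 15.4919


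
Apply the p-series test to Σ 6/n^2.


p-series test: Σ c/n^p converges if p > 1, diverges if p ≤ 1 (constant c > 0 doesn't affect convergence).
p = 2
2 > 1 → CONVERGES

Converges (p = 2 > 1)


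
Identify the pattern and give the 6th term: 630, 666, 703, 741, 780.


Pattern: triangular numbers: n(n+1)/2
Terms: 630, 666, 703, 741, 780
Next term = 820

Next term = 820


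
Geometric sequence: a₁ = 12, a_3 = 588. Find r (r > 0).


r^(n-1) = aₙ/a₁
r^2 = 588/12 = 49
r = 49^(1/2)
= ±7; taking r > 0 gives r = 7

r = 7


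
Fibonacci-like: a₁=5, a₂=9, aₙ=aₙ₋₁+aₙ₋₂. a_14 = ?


Computing iteratively: 5, 9, 14, 23, 37, 60, 97, 157, 254, 411, 665, 1076, ...
a_14 = 2817

a_14 = 2817


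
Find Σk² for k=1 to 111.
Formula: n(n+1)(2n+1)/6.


n = 111
n(n+1)(2n+1)/6 = 111×112×223/6
= 2772336/6 = 462056

Σk² = 462056


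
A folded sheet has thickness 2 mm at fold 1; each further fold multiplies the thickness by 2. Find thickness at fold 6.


aₙ = a₁·r^(n-1)
= 2×2^5
= 2×32
= 64

a_6 = 64


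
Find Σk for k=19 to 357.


Σₖ₌19^357 k = Σₖ₌₁^357 k − Σₖ₌₁^18 k
= 357·358/2 − 18·19/2
= 63903 − 171 = 63732

Σk = 63732


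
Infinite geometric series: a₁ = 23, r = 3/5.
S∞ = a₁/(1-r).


S∞ = a₁/(1-r) = 23/(1 - 3/5)
= 23/(2/5)
= 115/2

S∞ = 115/2


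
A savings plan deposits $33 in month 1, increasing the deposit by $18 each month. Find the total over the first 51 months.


aₙ = 33 + (51-1)×18 = 933
Sₙ = n(a₁+aₙ)/2 = 51×(33+933)/2
= 51×966/2 = 24633

S_51 = 24633


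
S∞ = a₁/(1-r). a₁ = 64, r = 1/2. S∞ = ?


S∞ = a₁/(1-r) = 64/(1 - 1/2)
= 64/(1/2)
= 128

S∞ = 128


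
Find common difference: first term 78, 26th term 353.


d = (aₙ - a₁)/(n-1)
= (353 - 78)/(26-1)
= 275/25 = 11

d = 11


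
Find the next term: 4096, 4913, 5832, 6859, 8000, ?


Pattern: perfect cubes: n³
Terms: 4096, 4913, 5832, 6859, 8000
Next term = 9261

Next term = 9261


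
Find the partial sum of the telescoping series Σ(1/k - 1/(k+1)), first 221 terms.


Telescoping: adjacent terms cancel.
= 1/1 - 1/222
= 1 - 1/222 = 221/222

Sum = 221/222


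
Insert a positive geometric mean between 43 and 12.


GM = √(43×12) = √516 = 22.7156

GM = 22.7156


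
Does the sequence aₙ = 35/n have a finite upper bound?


a₁ = 35, a₂ = 35/2, a₃ = 35/3, ...
0 < aₙ ≤ 35 for all n ≥ 1
Lower bound: 0, Upper bound: 35
The sequence IS bounded

Bounded (0 < aₙ ≤ 35)


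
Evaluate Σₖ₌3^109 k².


Σₖ₌3^109 k² = Σₖ₌₁^109 k² − Σₖ₌₁^2 k²
= 109·110·219/6 − 2·3·5/6
= 437635 − 5 = 437630

Σk² = 437630


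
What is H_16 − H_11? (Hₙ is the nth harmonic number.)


Σₖ₌12^16 1/k = 1/12 + 1/13 + 1/14 + 1/15 + 1/16
= 2627/7280
≈ 0.3609

Sum = 2627/7280 ≈ 0.3609


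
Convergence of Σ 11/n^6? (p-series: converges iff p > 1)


p-series test: Σ c/n^p converges if p > 1, diverges if p ≤ 1 (constant c > 0 doesn't affect convergence).
p = 6
6 > 1 → CONVERGES

Converges (p = 6 > 1)


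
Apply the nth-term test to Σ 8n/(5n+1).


lim(n→∞) 8n/(5n+1) = 8/5 = 8/5  (divide numerator and denominator by n)
lim aₙ = 8/5 ≠ 0 → series DIVERGES

Diverges (lim aₙ = 8/5 ≠ 0)


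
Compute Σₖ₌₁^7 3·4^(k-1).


Sₙ = 3×(4^7 - 1)/(4 - 1)
= 3×(16384 - 1)/3
= 3×16383/3
= 16383

S_7 = 16383


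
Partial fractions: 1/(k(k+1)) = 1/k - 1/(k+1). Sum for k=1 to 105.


1/(k(k+1)) = 1/k - 1/(k+1) (partial fractions)
Telescoping: Σ = 1 - 1/106 = 105/106

Sum = 105/106


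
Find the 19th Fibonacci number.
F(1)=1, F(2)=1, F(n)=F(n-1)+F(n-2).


Fibonacci sequence: 1, 1, 2, 3, 5, 8, 13, 21, 34, 55, 89, ...
F(19) = 4181

F(19) = 4181


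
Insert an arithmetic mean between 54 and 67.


AM = (54 + 67)/2 = 121/2 = 60.5

AM = 60.5


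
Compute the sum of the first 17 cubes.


n(n+1)/2 = 17×18/2 = 153
Σk³ = 153² = 23409

Σk³ = 23409


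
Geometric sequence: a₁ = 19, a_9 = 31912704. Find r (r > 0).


r^(n-1) = aₙ/a₁
r^8 = 31912704/19 = 1679616
r = 1679616^(1/8)
= ±6; taking r > 0 gives r = 6

r = 6


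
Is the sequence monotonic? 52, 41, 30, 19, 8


Differences: -11, -11, -11, -11
All differences < 0 → strictly DECREASING

Monotonically decreasing


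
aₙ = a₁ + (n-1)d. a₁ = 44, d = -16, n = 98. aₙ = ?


aₙ = a₁ + (n-1)d
= 44 + (98-1)×-16
= 44 - 1552
= -1508

a_98 = -1508


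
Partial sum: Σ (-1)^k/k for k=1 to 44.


S = -1 + 1/2 - 1/3 + 1/4 - 1/5 + 1/6 - 1/7 + 1/8 ± ...
= -0.6819
(Full series converges to -ln(2) ≈ -0.6931)

S_44 = -0.6819


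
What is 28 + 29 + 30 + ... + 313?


Σₖ₌28^313 k = Σₖ₌₁^313 k − Σₖ₌₁^27 k
= 313·314/2 − 27·28/2
= 49141 − 378 = 48763

Σk = 48763


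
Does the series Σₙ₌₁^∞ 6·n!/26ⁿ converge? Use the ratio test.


aₙ = 6·n!/26^n
a_{n+1}/aₙ = (n+1)!/26^(n+1) × 26^n/n!  (constant 6 cancels)
= (n+1)/26
L = lim(n→∞) (n+1)/26 = ∞
L > 1 → series DIVERGES

Diverges (ratio test: L = ∞ > 1)


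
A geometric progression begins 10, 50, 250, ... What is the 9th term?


aₙ = a₁·r^(n-1)
= 10×5^8
= 10×390625
= 3906250

a_9 = 3906250


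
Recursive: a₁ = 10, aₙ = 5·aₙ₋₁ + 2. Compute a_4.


Computing step by step:
a_1 = 10
a_2 = 52
a_3 = 262
a_4 = 1312


a_4 = 1312


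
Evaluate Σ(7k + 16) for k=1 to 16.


Σ(7k+16) = 7·Σk + 16·n
= 7·136 + 16·16
= 952 + 256 = 1208

Σ = 1208


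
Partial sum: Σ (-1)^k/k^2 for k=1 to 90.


S = -1 + 1/4 - 1/9 + 1/16 - 1/25 + 1/36 - 1/49 + 1/64 ± ...
= -0.8224
(Full series converges to -π²/12 ≈ -0.8225)

S_90 = -0.8224


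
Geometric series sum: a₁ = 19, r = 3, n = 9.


Sₙ = 19×(3^9 - 1)/(3 - 1)
= 19×(19683 - 1)/2
= 19×19682/2
= 186979

S_9 = 186979


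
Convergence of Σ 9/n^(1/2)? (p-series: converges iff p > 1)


p-series test: Σ c/n^p converges if p > 1, diverges if p ≤ 1 (constant c > 0 doesn't affect convergence).
p = 1/2
1/2 ≤ 1 → DIVERGES

Diverges (p = 1/2 ≤ 1)


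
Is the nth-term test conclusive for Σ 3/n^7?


lim(n→∞) 3/n^7 = 0
lim aₙ = 0 → nth-term test is INCONCLUSIVE
(Need other tests; this is actually a convergent p-series with p=7 > 1)

Inconclusive (lim aₙ = 0; need another test)


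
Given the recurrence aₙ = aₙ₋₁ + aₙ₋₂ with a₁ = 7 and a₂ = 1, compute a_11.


Computing iteratively: 7, 1, 8, 9, 17, 26, 43, 69, 112, 181, 293
a_11 = 293

a_11 = 293


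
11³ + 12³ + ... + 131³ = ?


Σₖ₌11^131 k³ = [131·132/2]² − [10·11/2]²
= 74753316 − 3025 = 74750291

Σk³ = 74750291


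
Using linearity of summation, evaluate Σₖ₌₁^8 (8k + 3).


Σ(8k+3) = 8·Σk + 3·n
= 8·36 + 3·8
= 288 + 24 = 312

Σ = 312


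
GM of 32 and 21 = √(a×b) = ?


GM = √(32×21) = √672 = 25.923

GM = 25.923


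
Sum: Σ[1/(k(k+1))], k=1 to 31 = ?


1/(k(k+1)) = 1/k - 1/(k+1) (partial fractions)
Telescoping: Σ = 1 - 1/32 = 31/32

Sum = 31/32


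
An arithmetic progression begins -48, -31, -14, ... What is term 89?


aₙ = a₁ + (n-1)d
= -48 + (89-1)×17
= -48 + 1496
= 1448

a_89 = 1448


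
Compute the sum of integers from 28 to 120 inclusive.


Σₖ₌28^120 k = Σₖ₌₁^120 k − Σₖ₌₁^27 k
= 120·121/2 − 27·28/2
= 7260 − 378 = 6882

Σk = 6882


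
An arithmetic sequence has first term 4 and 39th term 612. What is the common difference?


d = (aₙ - a₁)/(n-1)
= (612 - 4)/(39-1)
= 608/38 = 16

d = 16


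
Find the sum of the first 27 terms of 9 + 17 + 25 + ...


aₙ = 9 + (27-1)×8 = 217
Sₙ = n(a₁+aₙ)/2 = 27×(9+217)/2
= 27×226/2 = 3051

S_27 = 3051


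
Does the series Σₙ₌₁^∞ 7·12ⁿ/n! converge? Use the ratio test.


aₙ = 7·12^n/n!
a_{n+1}/aₙ = 12^(n+1)/(n+1)! × n!/12^n  (constant 7 cancels)
= 12/(n+1)
L = lim(n→∞) 12/(n+1) = 0
L < 1 → series CONVERGES

Converges (ratio test: L = 0 < 1)


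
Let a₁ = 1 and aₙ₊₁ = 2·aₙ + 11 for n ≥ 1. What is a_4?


Computing step by step:
a_1 = 1
a_2 = 13
a_3 = 37
a_4 = 85


a_4 = 85


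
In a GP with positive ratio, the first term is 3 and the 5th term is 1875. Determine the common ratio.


r^(n-1) = aₙ/a₁
r^4 = 1875/3 = 625
r = 625^(1/4)
= ±5; taking r > 0 gives r = 5

r = 5


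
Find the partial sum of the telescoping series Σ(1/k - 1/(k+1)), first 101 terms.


Telescoping: adjacent terms cancel.
= 1/1 - 1/102
= 1 - 1/102 = 101/102

Sum = 101/102


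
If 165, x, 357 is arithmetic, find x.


AM = (165 + 357)/2 = 522/2 = 261

AM = 261


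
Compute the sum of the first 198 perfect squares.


n = 198
n(n+1)(2n+1)/6 = 198×199×397/6
= 15642594/6 = 2607099

Σk² = 2607099


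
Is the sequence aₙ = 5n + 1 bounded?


aₙ = 5n + 1 → as n→∞, aₙ→∞
No finite upper bound exists
The sequence is UNBOUNDED

Unbounded (aₙ → ∞ as n → ∞)


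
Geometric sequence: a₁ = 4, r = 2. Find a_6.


aₙ = a₁·r^(n-1)
= 4×2^5
= 4×32
= 128

a_6 = 128


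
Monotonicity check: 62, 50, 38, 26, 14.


Differences: -12, -12, -12, -12
All differences < 0 → strictly DECREASING

Monotonically decreasing


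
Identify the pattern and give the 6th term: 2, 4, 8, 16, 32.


Pattern: powers of 2: 2ⁿ
Terms: 2, 4, 8, 16, 32
Next term = 64

Next term = 64


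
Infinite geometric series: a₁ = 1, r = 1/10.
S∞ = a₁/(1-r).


S∞ = a₁/(1-r) = 1/(1 - 1/10)
= 1/(9/10)
= 10/9

S∞ = 10/9


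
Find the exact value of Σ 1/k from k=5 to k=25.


Σₖ₌5^25 1/k = 1/5 + 1/6 + 1/7 + ... + 1/25
= 15461449967/8923714800
≈ 1.7326

Sum = 15461449967/8923714800 ≈ 1.7326


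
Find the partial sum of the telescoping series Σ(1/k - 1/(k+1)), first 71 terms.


Telescoping: adjacent terms cancel.
= 1/1 - 1/72
= 1 - 1/72 = 71/72

Sum = 71/72


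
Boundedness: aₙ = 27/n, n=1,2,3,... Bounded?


a₁ = 27, a₂ = 27/2, a₃ = 27/3, ...
0 < aₙ ≤ 27 for all n ≥ 1
Lower bound: 0, Upper bound: 27
The sequence IS bounded

Bounded (0 < aₙ ≤ 27)


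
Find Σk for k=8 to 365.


Σₖ₌8^365 k = Σₖ₌₁^365 k − Σₖ₌₁^7 k
= 365·366/2 − 7·8/2
= 66795 − 28 = 66767

Σk = 66767


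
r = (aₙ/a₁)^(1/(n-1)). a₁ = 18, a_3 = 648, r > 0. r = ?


r^(n-1) = aₙ/a₁
r^2 = 648/18 = 36
r = 36^(1/2)
= ±6; taking r > 0 gives r = 6

r = 6


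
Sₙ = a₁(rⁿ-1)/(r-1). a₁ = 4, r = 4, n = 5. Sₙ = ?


Sₙ = 4×(4^5 - 1)/(4 - 1)
= 4×(1024 - 1)/3
= 4×1023/3
= 1364

S_5 = 1364


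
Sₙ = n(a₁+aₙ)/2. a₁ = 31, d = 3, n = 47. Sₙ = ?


aₙ = 31 + (47-1)×3 = 169
Sₙ = n(a₁+aₙ)/2 = 47×(31+169)/2
= 47×200/2 = 4700

S_47 = 4700


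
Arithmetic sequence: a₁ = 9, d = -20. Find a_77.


aₙ = a₁ + (n-1)d
= 9 + (77-1)×-20
= 9 - 1520
= -1511

a_77 = -1511


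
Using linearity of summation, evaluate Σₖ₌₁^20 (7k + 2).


Σ(7k+2) = 7·Σk + 2·n
= 7·210 + 2·20
= 1470 + 40 = 1510

Σ = 1510


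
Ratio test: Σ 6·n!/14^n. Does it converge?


aₙ = 6·n!/14^n
a_{n+1}/aₙ = (n+1)!/14^(n+1) × 14^n/n!  (constant 6 cancels)
= (n+1)/14
L = lim(n→∞) (n+1)/14 = ∞
L > 1 → series DIVERGES

Diverges (ratio test: L = ∞ > 1)


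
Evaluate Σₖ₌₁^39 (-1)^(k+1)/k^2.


S = 1 - 1/4 + 1/9 - 1/16 + 1/25 - 1/36 + 1/49 - 1/64 ± ...
= 0.8228
(Full series converges to +π²/12 ≈ +0.8225)

S_39 = 0.8228


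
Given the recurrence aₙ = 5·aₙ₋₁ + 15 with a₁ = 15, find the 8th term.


Computing step by step:
a_1 = 15
a_2 = 90
a_3 = 465
a_4 = 2340
a_5 = 11715
a_6 = 58590
a_7 = 292965
a_8 = 1464840


a_8 = 1464840


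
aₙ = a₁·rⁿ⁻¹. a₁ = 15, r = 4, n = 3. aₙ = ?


aₙ = a₁·r^(n-1)
= 15×4^2
= 15×16
= 240

a_3 = 240


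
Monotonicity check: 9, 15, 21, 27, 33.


Differences: 6, 6, 6, 6
All differences > 0 → strictly INCREASING

Monotonically increasing


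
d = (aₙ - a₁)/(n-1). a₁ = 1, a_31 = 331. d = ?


d = (aₙ - a₁)/(n-1)
= (331 - 1)/(31-1)
= 330/30 = 11

d = 11


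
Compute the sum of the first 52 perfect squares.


n = 52
n(n+1)(2n+1)/6 = 52×53×105/6
= 289380/6 = 48230

Σk² = 48230


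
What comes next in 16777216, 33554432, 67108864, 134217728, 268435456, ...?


Pattern: powers of 2: 2ⁿ
Terms: 16777216, 33554432, 67108864, 134217728, 268435456
Next term = 536870912

Next term = 536870912


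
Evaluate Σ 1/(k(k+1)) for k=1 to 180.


1/(k(k+1)) = 1/k - 1/(k+1) (partial fractions)
Telescoping: Σ = 1 - 1/181 = 180/181

Sum = 180/181


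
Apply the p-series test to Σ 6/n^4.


p-series test: Σ c/n^p converges if p > 1, diverges if p ≤ 1 (constant c > 0 doesn't affect convergence).
p = 4
4 > 1 → CONVERGES

Converges (p = 4 > 1)


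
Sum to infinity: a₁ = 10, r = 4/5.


S∞ = a₁/(1-r) = 10/(1 - 4/5)
= 10/(1/5)
= 50

S∞ = 50


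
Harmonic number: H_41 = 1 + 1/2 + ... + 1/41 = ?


H_41 = 1/1 + 1/2 + 1/3 + ... + 1/41
= 85691034670497533/19914562703599200
≈ 4.3029

H_41 = 85691034670497533/19914562703599200 ≈ 4.3029


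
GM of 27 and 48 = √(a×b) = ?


GM = √(27×48) = √1296 = 36

GM = 36


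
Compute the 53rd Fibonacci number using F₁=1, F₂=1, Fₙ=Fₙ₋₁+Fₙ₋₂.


Fibonacci sequence: 1, 1, 2, 3, 5, 8, 13, 21, 34, 55, 89, ...
F(53) = 53316291173

F(53) = 53316291173


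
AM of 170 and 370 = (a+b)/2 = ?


AM = (170 + 370)/2 = 540/2 = 270

AM = 270


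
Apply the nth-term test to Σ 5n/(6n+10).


lim(n→∞) 5n/(6n+10) = 5/6 = 5/6  (divide numerator and denominator by n)
lim aₙ = 5/6 ≠ 0 → series DIVERGES

Diverges (lim aₙ = 5/6 ≠ 0)


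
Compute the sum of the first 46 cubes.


n(n+1)/2 = 46×47/2 = 1081
Σk³ = 1081² = 1168561

Σk³ = 1168561


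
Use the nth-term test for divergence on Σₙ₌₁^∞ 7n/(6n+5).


lim(n→∞) 7n/(6n+5) = 7/6 = 7/6  (divide numerator and denominator by n)
lim aₙ = 7/6 ≠ 0 → series DIVERGES

Diverges (lim aₙ = 7/6 ≠ 0)


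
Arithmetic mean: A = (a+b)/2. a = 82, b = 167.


AM = (82 + 167)/2 = 249/2 = 124.5

AM = 124.5


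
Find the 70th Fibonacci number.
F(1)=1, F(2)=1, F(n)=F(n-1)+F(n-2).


Fibonacci sequence: 1, 1, 2, 3, 5, 8, 13, 21, 34, 55, 89, ...
F(70) = 190392490709135

F(70) = 190392490709135


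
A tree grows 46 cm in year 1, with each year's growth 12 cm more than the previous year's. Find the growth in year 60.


aₙ = a₁ + (n-1)d
= 46 + (60-1)×12
= 46 + 708
= 754

a_60 = 754


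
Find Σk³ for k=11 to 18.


Σₖ₌11^18 k³ = [18·19/2]² − [10·11/2]²
= 29241 − 3025 = 26216

Σk³ = 26216


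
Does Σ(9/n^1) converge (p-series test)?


p-series test: Σ c/n^p converges if p > 1, diverges if p ≤ 1 (constant c > 0 doesn't affect convergence).
p = 1
1 ≤ 1 → DIVERGES

Diverges (p = 1 ≤ 1)


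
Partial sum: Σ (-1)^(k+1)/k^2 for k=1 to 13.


S = 1 - 1/4 + 1/9 - 1/16 + 1/25 - 1/36 + 1/49 - 1/64 ± ...
= 0.8252
(Full series converges to +π²/12 ≈ +0.8225)

S_13 = 0.8252


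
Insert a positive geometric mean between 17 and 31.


GM = √(17×31) = √527 = 22.9565

GM = 22.9565


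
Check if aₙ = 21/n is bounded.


a₁ = 21, a₂ = 21/2, a₃ = 21/3, ...
0 < aₙ ≤ 21 for all n ≥ 1
Lower bound: 0, Upper bound: 21
The sequence IS bounded

Bounded (0 < aₙ ≤ 21)


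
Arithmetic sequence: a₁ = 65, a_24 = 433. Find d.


d = (aₙ - a₁)/(n-1)
= (433 - 65)/(24-1)
= 368/23 = 16

d = 16


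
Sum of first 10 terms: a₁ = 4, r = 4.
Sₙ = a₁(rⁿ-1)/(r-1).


Sₙ = 4×(4^10 - 1)/(4 - 1)
= 4×(1048576 - 1)/3
= 4×1048575/3
= 1398100

S_10 = 1398100


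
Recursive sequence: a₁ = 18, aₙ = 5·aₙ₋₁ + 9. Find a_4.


Computing step by step:
a_1 = 18
a_2 = 99
a_3 = 504
a_4 = 2529


a_4 = 2529


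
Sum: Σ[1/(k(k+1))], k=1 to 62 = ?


1/(k(k+1)) = 1/k - 1/(k+1) (partial fractions)
Telescoping: Σ = 1 - 1/63 = 62/63

Sum = 62/63


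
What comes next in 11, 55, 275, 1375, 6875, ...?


Pattern: geometric (r=5)
Terms: 11, 55, 275, 1375, 6875
Next term = 34375

Next term = 34375


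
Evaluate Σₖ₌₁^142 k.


n(n+1)/2 = 142×143/2 = 20306/2 = 10153

Σk = 10153


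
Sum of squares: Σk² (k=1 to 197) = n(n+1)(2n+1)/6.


n = 197
n(n+1)(2n+1)/6 = 197×198×395/6
= 15407370/6 = 2567895

Σk² = 2567895


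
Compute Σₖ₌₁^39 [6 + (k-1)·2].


aₙ = 6 + (39-1)×2 = 82
Sₙ = n(a₁+aₙ)/2 = 39×(6+82)/2
= 39×88/2 = 1716

S_39 = 1716


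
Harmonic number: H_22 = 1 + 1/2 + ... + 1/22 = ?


H_22 = 1/1 + 1/2 + 1/3 + ... + 1/22
= 19093197/5173168
≈ 3.6908

H_22 = 19093197/5173168 ≈ 3.6908


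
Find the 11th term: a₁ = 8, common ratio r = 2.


aₙ = a₁·r^(n-1)
= 8×2^10
= 8×1024
= 8192

a_11 = 8192


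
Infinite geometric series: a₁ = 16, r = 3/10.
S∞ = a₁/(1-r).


S∞ = a₁/(1-r) = 16/(1 - 3/10)
= 16/(7/10)
= 160/7

S∞ = 160/7


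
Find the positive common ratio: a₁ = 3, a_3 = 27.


r^(n-1) = aₙ/a₁
r^2 = 27/3 = 9
r = 9^(1/2)
= ±3; taking r > 0 gives r = 3

r = 3


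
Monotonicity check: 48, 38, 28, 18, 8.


Differences: -10, -10, -10, -10
All differences < 0 → strictly DECREASING

Monotonically decreasing


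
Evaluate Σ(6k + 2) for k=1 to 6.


Σ(6k+2) = 6·Σk + 2·n
= 6·21 + 2·6
= 126 + 12 = 138

Σ = 138


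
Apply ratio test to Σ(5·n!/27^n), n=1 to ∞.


aₙ = 5·n!/27^n
a_{n+1}/aₙ = (n+1)!/27^(n+1) × 27^n/n!  (constant 5 cancels)
= (n+1)/27
L = lim(n→∞) (n+1)/27 = ∞
L > 1 → series DIVERGES

Diverges (ratio test: L = ∞ > 1)


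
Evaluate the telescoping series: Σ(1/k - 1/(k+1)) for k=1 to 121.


Telescoping: adjacent terms cancel.
= 1/1 - 1/122
= 1 - 1/122 = 121/122

Sum = 121/122


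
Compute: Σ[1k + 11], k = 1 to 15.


Σ(1k+11) = 1·Σk + 11·n
= 1·120 + 11·15
= 120 + 165 = 285

Σ = 285


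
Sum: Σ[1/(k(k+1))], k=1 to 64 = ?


1/(k(k+1)) = 1/k - 1/(k+1) (partial fractions)
Telescoping: Σ = 1 - 1/65 = 64/65

Sum = 64/65


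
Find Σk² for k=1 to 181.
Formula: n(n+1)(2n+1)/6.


n = 181
n(n+1)(2n+1)/6 = 181×182×363/6
= 11957946/6 = 1992991

Σk² = 1992991


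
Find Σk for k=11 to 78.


Σₖ₌11^78 k = Σₖ₌₁^78 k − Σₖ₌₁^10 k
= 78·79/2 − 10·11/2
= 3081 − 55 = 3026

Σk = 3026


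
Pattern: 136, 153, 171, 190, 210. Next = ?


Pattern: triangular numbers: n(n+1)/2
Terms: 136, 153, 171, 190, 210
Next term = 231

Next term = 231


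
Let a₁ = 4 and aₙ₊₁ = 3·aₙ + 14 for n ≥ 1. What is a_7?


Computing step by step:
a_1 = 4
a_2 = 26
a_3 = 92
a_4 = 290
a_5 = 884
a_6 = 2666
a_7 = 8012


a_7 = 8012


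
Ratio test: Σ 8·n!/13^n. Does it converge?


aₙ = 8·n!/13^n
a_{n+1}/aₙ = (n+1)!/13^(n+1) × 13^n/n!  (constant 8 cancels)
= (n+1)/13
L = lim(n→∞) (n+1)/13 = ∞
L > 1 → series DIVERGES

Diverges (ratio test: L = ∞ > 1)


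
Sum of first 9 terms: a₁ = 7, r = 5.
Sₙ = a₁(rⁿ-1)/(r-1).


Sₙ = 7×(5^9 - 1)/(5 - 1)
= 7×(1953125 - 1)/4
= 7×1953124/4
= 3417967

S_9 = 3417967


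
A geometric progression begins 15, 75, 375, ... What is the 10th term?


aₙ = a₁·r^(n-1)
= 15×5^9
= 15×1953125
= 29296875

a_10 = 29296875


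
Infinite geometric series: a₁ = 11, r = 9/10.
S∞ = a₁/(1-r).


S∞ = a₁/(1-r) = 11/(1 - 9/10)
= 11/(1/10)
= 110

S∞ = 110


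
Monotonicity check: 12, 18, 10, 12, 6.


Differences: 6, -8, 2, -6
Difference at position 1 is +6 (> 0) but position 2 is -8 (< 0) — sequence both rises and falls
→ NOT monotonic

Not monotonic


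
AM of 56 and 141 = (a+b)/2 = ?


AM = (56 + 141)/2 = 197/2 = 98.5

AM = 98.5


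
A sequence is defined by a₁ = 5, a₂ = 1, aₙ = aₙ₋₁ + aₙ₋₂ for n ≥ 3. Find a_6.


Computing iteratively: 5, 1, 6, 7, 13, 20
a_6 = 20

a_6 = 20


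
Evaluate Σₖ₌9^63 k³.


Σₖ₌9^63 k³ = [63·64/2]² − [8·9/2]²
= 4064256 − 1296 = 4062960

Σk³ = 4062960


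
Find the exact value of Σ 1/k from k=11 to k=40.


Σₖ₌11^40 1/k = 1/11 + 1/12 + 1/13 + ... + 1/40
= 93645267172279/69388720221600
≈ 1.3496

Sum = 93645267172279/69388720221600 ≈ 1.3496


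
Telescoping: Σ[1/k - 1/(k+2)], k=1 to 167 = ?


Telescoping with gap 2: two head and two tail terms survive.
= (1 + 1/2) - (1/168 + 1/169)
= 3/2 - 1/168 - 1/169 = 42251/28392

Sum = 42251/28392


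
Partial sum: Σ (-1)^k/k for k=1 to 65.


S = -1 + 1/2 - 1/3 + 1/4 - 1/5 + 1/6 - 1/7 + 1/8 ± ...
= -0.7008
(Full series converges to -ln(2) ≈ -0.6931)

S_65 = -0.7008


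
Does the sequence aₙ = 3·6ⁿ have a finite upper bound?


aₙ = 3·6ⁿ → as n→∞, aₙ→∞ (since base 6 > 1)
No finite upper bound exists
The sequence is UNBOUNDED

Unbounded (aₙ → ∞ as n → ∞)


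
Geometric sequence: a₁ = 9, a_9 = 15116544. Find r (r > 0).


r^(n-1) = aₙ/a₁
r^8 = 15116544/9 = 1679616
r = 1679616^(1/8)
= ±6; taking r > 0 gives r = 6

r = 6


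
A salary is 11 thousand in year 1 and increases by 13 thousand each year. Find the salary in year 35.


aₙ = a₁ + (n-1)d
= 11 + (35-1)×13
= 11 + 442
= 453

a_35 = 453


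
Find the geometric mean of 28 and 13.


GM = √(28×13) = √364 = 19.0788

GM = 19.0788


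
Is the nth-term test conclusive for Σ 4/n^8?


lim(n→∞) 4/n^8 = 0
lim aₙ = 0 → nth-term test is INCONCLUSIVE
(Need other tests; this is actually a convergent p-series with p=8 > 1)

Inconclusive (lim aₙ = 0; need another test)


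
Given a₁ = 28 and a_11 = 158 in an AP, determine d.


d = (aₙ - a₁)/(n-1)
= (158 - 28)/(11-1)
= 130/10 = 13

d = 13


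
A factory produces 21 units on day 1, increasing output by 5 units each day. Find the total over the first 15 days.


aₙ = 21 + (15-1)×5 = 91
Sₙ = n(a₁+aₙ)/2 = 15×(21+91)/2
= 15×112/2 = 840

S_15 = 840


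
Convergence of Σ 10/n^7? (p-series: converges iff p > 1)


p-series test: Σ c/n^p converges if p > 1, diverges if p ≤ 1 (constant c > 0 doesn't affect convergence).
p = 7
7 > 1 → CONVERGES

Converges (p = 7 > 1)


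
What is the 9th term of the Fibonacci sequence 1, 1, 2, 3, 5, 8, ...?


Fibonacci sequence: 1, 1, 2, 3, 5, 8, 13, 21, 34
F(9) = 34

F(9) = 34


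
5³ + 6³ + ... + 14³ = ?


Σₖ₌5^14 k³ = [14·15/2]² − [4·5/2]²
= 11025 − 100 = 10925

Σk³ = 10925


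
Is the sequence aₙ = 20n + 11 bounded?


aₙ = 20n + 11 → as n→∞, aₙ→∞
No finite upper bound exists
The sequence is UNBOUNDED

Unbounded (aₙ → ∞ as n → ∞)


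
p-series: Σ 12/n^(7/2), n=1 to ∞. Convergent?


p-series test: Σ c/n^p converges if p > 1, diverges if p ≤ 1 (constant c > 0 doesn't affect convergence).
p = 7/2
7/2 > 1 → CONVERGES

Converges (p = 7/2 > 1)


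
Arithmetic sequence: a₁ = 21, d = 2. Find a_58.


aₙ = a₁ + (n-1)d
= 21 + (58-1)×2
= 21 + 114
= 135

a_58 = 135


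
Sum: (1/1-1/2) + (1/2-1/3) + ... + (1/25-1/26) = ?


Telescoping: adjacent terms cancel.
= 1/1 - 1/26
= 1 - 1/26 = 25/26

Sum = 25/26


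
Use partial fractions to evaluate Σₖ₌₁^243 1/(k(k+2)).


1/(k(k+2)) = (1/2)·(1/k - 1/(k+2)) (partial fractions)
Telescoping: Σ = (1/2)·(1 + 1/2 - 1/244 - 1/245) = 89181/119560

Sum = 89181/119560


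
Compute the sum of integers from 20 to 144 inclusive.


Σₖ₌20^144 k = Σₖ₌₁^144 k − Σₖ₌₁^19 k
= 144·145/2 − 19·20/2
= 10440 − 190 = 10250

Σk = 10250


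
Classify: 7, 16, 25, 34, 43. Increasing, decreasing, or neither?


Differences: 9, 9, 9, 9
All differences > 0 → strictly INCREASING

Monotonically increasing


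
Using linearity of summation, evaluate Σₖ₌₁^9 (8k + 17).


Σ(8k+17) = 8·Σk + 17·n
= 8·45 + 17·9
= 360 + 153 = 513

Σ = 513


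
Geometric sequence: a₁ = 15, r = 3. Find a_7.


aₙ = a₁·r^(n-1)
= 15×3^6
= 15×729
= 10935

a_7 = 10935


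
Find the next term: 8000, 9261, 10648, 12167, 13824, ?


Pattern: perfect cubes: n³
Terms: 8000, 9261, 10648, 12167, 13824
Next term = 15625

Next term = 15625


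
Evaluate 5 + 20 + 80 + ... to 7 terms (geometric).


Sₙ = 5×(4^7 - 1)/(4 - 1)
= 5×(16384 - 1)/3
= 5×16383/3
= 27305

S_7 = 27305


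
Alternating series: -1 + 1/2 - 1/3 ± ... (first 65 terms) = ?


S = -1 + 1/2 - 1/3 + 1/4 - 1/5 + 1/6 - 1/7 + 1/8 ± ...
= -0.7008
(Full series converges to -ln(2) ≈ -0.6931)

S_65 = -0.7008


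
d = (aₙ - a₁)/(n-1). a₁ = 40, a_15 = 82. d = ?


d = (aₙ - a₁)/(n-1)
= (82 - 40)/(15-1)
= 42/14 = 3

d = 3


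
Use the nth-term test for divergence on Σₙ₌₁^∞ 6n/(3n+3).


lim(n→∞) 6n/(3n+3) = 6/3 = 2  (divide numerator and denominator by n)
lim aₙ = 2 ≠ 0 → series DIVERGES

Diverges (lim aₙ = 2 ≠ 0)


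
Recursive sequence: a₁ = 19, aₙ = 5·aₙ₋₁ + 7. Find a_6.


Computing step by step:
a_1 = 19
a_2 = 102
a_3 = 517
a_4 = 2592
a_5 = 12967
a_6 = 64842


a_6 = 64842


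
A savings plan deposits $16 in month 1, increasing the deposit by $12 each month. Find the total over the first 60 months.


aₙ = 16 + (60-1)×12 = 724
Sₙ = n(a₁+aₙ)/2 = 60×(16+724)/2
= 60×740/2 = 22200

S_60 = 22200


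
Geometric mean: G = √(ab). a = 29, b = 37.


GM = √(29×37) = √1073 = 32.7567

GM = 32.7567


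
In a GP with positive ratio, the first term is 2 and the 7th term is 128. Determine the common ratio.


r^(n-1) = aₙ/a₁
r^6 = 128/2 = 64
r = 64^(1/6)
= ±2; taking r > 0 gives r = 2

r = 2


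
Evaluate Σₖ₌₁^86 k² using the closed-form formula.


n = 86
n(n+1)(2n+1)/6 = 86×87×173/6
= 1294386/6 = 215731

Σk² = 215731


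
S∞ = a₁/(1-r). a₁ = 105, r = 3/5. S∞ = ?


S∞ = a₁/(1-r) = 105/(1 - 3/5)
= 105/(2/5)
= 525/2

S∞ = 525/2


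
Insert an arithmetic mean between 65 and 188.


AM = (65 + 188)/2 = 253/2 = 126.5

AM = 126.5


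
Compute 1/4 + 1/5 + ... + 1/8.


Σₖ₌4^8 1/k = 1/4 + 1/5 + 1/6 + 1/7 + 1/8
= 743/840
≈ 0.8845

Sum = 743/840 ≈ 0.8845


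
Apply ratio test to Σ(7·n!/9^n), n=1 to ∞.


aₙ = 7·n!/9^n
a_{n+1}/aₙ = (n+1)!/9^(n+1) × 9^n/n!  (constant 7 cancels)
= (n+1)/9
L = lim(n→∞) (n+1)/9 = ∞
L > 1 → series DIVERGES

Diverges (ratio test: L = ∞ > 1)


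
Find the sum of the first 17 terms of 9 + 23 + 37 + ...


aₙ = 9 + (17-1)×14 = 233
Sₙ = n(a₁+aₙ)/2 = 17×(9+233)/2
= 17×242/2 = 2057

S_17 = 2057


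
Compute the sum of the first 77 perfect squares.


n = 77
n(n+1)(2n+1)/6 = 77×78×155/6
= 930930/6 = 155155

Σk² = 155155


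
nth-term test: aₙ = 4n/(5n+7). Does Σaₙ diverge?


lim(n→∞) 4n/(5n+7) = 4/5 = 4/5  (divide numerator and denominator by n)
lim aₙ = 4/5 ≠ 0 → series DIVERGES

Diverges (lim aₙ = 4/5 ≠ 0)


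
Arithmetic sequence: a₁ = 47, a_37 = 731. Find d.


d = (aₙ - a₁)/(n-1)
= (731 - 47)/(37-1)
= 684/36 = 19

d = 19


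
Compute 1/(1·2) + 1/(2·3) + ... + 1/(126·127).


1/(k(k+1)) = 1/k - 1/(k+1) (partial fractions)
Telescoping: Σ = 1 - 1/127 = 126/127

Sum = 126/127


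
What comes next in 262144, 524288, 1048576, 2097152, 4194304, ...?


Pattern: powers of 2: 2ⁿ
Terms: 262144, 524288, 1048576, 2097152, 4194304
Next term = 8388608

Next term = 8388608


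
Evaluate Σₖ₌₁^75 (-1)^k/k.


S = -1 + 1/2 - 1/3 + 1/4 - 1/5 + 1/6 - 1/7 + 1/8 ± ...
= -0.6998
(Full series converges to -ln(2) ≈ -0.6931)

S_75 = -0.6998


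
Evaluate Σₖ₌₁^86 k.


n(n+1)/2 = 86×87/2 = 7482/2 = 3741

Σk = 3741


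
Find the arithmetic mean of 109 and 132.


AM = (109 + 132)/2 = 241/2 = 120.5

AM = 120.5


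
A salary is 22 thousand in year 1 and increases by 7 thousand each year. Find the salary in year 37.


aₙ = a₁ + (n-1)d
= 22 + (37-1)×7
= 22 + 252
= 274

a_37 = 274


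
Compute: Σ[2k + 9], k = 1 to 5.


Σ(2k+9) = 2·Σk + 9·n
= 2·15 + 9·5
= 30 + 45 = 75

Σ = 75


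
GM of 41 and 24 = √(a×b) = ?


GM = √(41×24) = √984 = 31.3688

GM = 31.3688


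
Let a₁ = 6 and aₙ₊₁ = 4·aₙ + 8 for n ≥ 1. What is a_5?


Computing step by step:
a_1 = 6
a_2 = 32
a_3 = 136
a_4 = 552
a_5 = 2216


a_5 = 2216


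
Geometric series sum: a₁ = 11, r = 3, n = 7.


Sₙ = 11×(3^7 - 1)/(3 - 1)
= 11×(2187 - 1)/2
= 11×2186/2
= 12023

S_7 = 12023


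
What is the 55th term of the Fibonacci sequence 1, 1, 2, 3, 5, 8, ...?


Fibonacci sequence: 1, 1, 2, 3, 5, 8, 13, 21, 34, 55, 89, ...
F(55) = 139583862445

F(55) = 139583862445


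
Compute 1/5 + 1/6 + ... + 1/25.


Σₖ₌5^25 1/k = 1/5 + 1/6 + 1/7 + ... + 1/25
= 15461449967/8923714800
≈ 1.7326

Sum = 15461449967/8923714800 ≈ 1.7326


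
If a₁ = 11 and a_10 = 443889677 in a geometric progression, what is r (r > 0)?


r^(n-1) = aₙ/a₁
r^9 = 443889677/11 = 40353607
r = 40353607^(1/9)
= 7

r = 7


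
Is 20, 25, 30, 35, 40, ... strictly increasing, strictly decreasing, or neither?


Differences: 5, 5, 5, 5
All differences > 0 → strictly INCREASING

Monotonically increasing


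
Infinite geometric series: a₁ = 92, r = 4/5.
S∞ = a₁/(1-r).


S∞ = a₁/(1-r) = 92/(1 - 4/5)
= 92/(1/5)
= 460

S∞ = 460


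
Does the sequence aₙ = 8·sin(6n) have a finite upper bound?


For all n, -1 ≤ sin(6n) ≤ 1, so -8 ≤ 8·sin(6n) ≤ 8
Lower bound: -8, Upper bound: 8
The sequence IS bounded

Bounded (-8 ≤ aₙ ≤ 8)


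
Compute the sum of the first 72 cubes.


n(n+1)/2 = 72×73/2 = 2628
Σk³ = 2628² = 6906384

Σk³ = 6906384


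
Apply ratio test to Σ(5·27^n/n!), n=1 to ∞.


aₙ = 5·27^n/n!
a_{n+1}/aₙ = 27^(n+1)/(n+1)! × n!/27^n  (constant 5 cancels)
= 27/(n+1)
L = lim(n→∞) 27/(n+1) = 0
L < 1 → series CONVERGES

Converges (ratio test: L = 0 < 1)


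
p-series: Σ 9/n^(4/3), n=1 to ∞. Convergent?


p-series test: Σ c/n^p converges if p > 1, diverges if p ≤ 1 (constant c > 0 doesn't affect convergence).
p = 4/3
4/3 > 1 → CONVERGES

Converges (p = 4/3 > 1)


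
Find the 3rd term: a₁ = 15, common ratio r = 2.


aₙ = a₁·r^(n-1)
= 15×2^2
= 15×4
= 60

a_3 = 60


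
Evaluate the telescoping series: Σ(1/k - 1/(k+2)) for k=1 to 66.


Telescoping with gap 2: two head and two tail terms survive.
= (1 + 1/2) - (1/67 + 1/68)
= 3/2 - 1/67 - 1/68 = 6699/4556

Sum = 6699/4556


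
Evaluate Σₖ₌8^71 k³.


Σₖ₌8^71 k³ = [71·72/2]² − [7·8/2]²
= 6533136 − 784 = 6532352

Σk³ = 6532352


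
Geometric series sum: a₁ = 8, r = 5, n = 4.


Sₙ = 8×(5^4 - 1)/(5 - 1)
= 8×(625 - 1)/4
= 8×624/4
= 1248

S_4 = 1248


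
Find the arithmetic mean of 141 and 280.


AM = (141 + 280)/2 = 421/2 = 210.5

AM = 210.5


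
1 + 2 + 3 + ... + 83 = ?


n(n+1)/2 = 83×84/2 = 6972/2 = 3486

Σk = 3486


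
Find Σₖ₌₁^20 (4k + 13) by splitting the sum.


Σ(4k+13) = 4·Σk + 13·n
= 4·210 + 13·20
= 840 + 260 = 1100

Σ = 1100


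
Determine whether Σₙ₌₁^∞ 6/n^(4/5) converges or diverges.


p-series test: Σ c/n^p converges if p > 1, diverges if p ≤ 1 (constant c > 0 doesn't affect convergence).
p = 4/5
4/5 ≤ 1 → DIVERGES

Diverges (p = 4/5 ≤ 1)


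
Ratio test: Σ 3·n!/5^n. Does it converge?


aₙ = 3·n!/5^n
a_{n+1}/aₙ = (n+1)!/5^(n+1) × 5^n/n!  (constant 3 cancels)
= (n+1)/5
L = lim(n→∞) (n+1)/5 = ∞
L > 1 → series DIVERGES

Diverges (ratio test: L = ∞ > 1)


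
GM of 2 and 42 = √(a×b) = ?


GM = √(2×42) = √84 = 9.1652

GM = 9.1652


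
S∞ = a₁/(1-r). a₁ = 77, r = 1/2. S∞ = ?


S∞ = a₁/(1-r) = 77/(1 - 1/2)
= 77/(1/2)
= 154

S∞ = 154


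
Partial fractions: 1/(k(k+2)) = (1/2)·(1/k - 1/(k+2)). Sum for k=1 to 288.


1/(k(k+2)) = (1/2)·(1/k - 1/(k+2)) (partial fractions)
Telescoping: Σ = (1/2)·(1 + 1/2 - 1/289 - 1/290) = 31284/41905

Sum = 31284/41905


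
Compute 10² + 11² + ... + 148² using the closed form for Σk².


Σₖ₌10^148 k² = Σₖ₌₁^148 k² − Σₖ₌₁^9 k²
= 148·149·297/6 − 9·10·19/6
= 1091574 − 285 = 1091289

Σk² = 1091289


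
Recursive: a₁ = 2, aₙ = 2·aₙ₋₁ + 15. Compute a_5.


Computing step by step:
a_1 = 2
a_2 = 19
a_3 = 53
a_4 = 121
a_5 = 257


a_5 = 257


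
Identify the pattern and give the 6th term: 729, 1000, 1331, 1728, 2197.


Pattern: perfect cubes: n³
Terms: 729, 1000, 1331, 1728, 2197
Next term = 2744

Next term = 2744


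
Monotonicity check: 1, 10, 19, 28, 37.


Differences: 9, 9, 9, 9
All differences > 0 → strictly INCREASING

Monotonically increasing


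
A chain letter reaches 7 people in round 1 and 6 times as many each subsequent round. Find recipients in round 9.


aₙ = a₁·r^(n-1)
= 7×6^8
= 7×1679616
= 11757312

a_9 = 11757312
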